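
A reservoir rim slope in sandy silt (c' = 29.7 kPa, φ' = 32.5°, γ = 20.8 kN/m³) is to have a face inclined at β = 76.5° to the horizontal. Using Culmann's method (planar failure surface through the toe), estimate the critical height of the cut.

Culmann's analysis gives the critical failure plane at α_cr = (β + φ')/2 = (76.5 + 32.5)/2 = 54.5°, and the critical height
H_c = (4c'/γ) · sinβ cosφ' / [1 − cos(β − φ')]
    = (4·29.7/20.8) · sin76.5°·cos32.5° / [1 − cos(44.0°)]
    = 5.712 · 0.9724·0.8434 / [1 − 0.7193]
    = 5.712 · 0.8201 / 0.2807
    = 16.69 m

H_c = 16.69 m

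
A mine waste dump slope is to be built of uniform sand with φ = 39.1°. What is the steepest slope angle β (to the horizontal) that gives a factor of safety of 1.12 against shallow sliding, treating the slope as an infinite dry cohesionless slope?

For an infinite dry cohesionless slope FS = tanφ/tanβ, so tanβ = tanφ / FS.
tanβ = tan39.1° / 1.12 = 0.8127 / 1.12 = 0.7256
β = arctan(0.7256) = 35.96°

β = 36.0°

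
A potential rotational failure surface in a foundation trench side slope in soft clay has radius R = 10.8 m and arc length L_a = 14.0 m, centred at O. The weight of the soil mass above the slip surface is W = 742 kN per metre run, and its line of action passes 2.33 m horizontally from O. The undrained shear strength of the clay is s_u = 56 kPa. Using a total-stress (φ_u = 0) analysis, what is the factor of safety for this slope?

Taking moments about the centre O, the resisting moment is provided by the undrained shear strength acting along the arc:
M_R = s_u·L_a·R = 56·14.00·10.8 = 8467.2 kN·m/m
M_D = W·d = 742·2.33 = 1728.9 kN·m/m
FS = M_R / M_D = 8467.2 / 1728.9 = 4.898

FS = 4.90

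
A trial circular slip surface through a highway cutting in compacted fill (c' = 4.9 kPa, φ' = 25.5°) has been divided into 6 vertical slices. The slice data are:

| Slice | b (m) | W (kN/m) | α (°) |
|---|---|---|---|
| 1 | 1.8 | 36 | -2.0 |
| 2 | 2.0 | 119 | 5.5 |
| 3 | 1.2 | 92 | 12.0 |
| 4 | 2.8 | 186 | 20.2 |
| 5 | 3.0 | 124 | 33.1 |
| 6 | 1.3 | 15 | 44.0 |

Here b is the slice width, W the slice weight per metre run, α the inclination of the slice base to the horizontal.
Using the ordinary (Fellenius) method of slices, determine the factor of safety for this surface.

Ordinary method of slices: FS = Σ[c'·Δl_i + (W_i cosα_i)·tanφ'] / Σ W_i sinα_i, with Δl_i = b_i / cosα_i.
Slice 1: Δl = 1.8/cos(-2.0°) = 1.801 m; N'_1 = 36·cos(-2.0°) = 36.0; c'Δl = 8.83; W sinα = -1.3
Slice 2: Δl = 2.0/cos5.5° = 2.009 m; N'_2 = 119·cos5.5° = 118.5; c'Δl = 9.85; W sinα = 11.4
Slice 3: Δl = 1.2/cos12.0° = 1.227 m; N'_3 = 92·cos12.0° = 90.0; c'Δl = 6.01; W sinα = 19.1
Slice 4: Δl = 2.8/cos20.2° = 2.984 m; N'_4 = 186·cos20.2° = 174.6; c'Δl = 14.62; W sinα = 64.2
Slice 5: Δl = 3.0/cos33.1° = 3.581 m; N'_5 = 124·cos33.1° = 103.9; c'Δl = 17.55; W sinα = 67.7
Slice 6: Δl = 1.3/cos44.0° = 1.807 m; N'_6 = 15·cos44.0° = 10.8; c'Δl = 8.86; W sinα = 10.4
Σc'Δl = 65.7 kN/m; ΣN' = 533.6 kN/m; ΣW sinα = 171.6 kN/m
Resisting = 65.7 + 533.6·tan25.5° = 65.7 + 254.5 = 320.2 kN/m
FS = 320.2 / 171.6 = 1.866

FS = 1.87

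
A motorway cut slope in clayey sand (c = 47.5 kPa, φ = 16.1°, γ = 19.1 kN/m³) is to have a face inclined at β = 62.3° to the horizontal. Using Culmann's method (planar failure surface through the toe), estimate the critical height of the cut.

H_c = 27.49 m

Culmann's analysis gives the critical failure plane at α_cr = (β + φ)/2 = (62.3 + 16.1)/2 = 39.2°, and the critical height
H_c = (4c/γ) · sinβ cosφ / [1 − cos(β − φ)]
    = (4·47.5/19.1) · sin62.3°·cos16.1° / [1 − cos(46.2°)]
    = 9.948 · 0.8854·0.9608 / [1 − 0.6921]
    = 9.948 · 0.8507 / 0.3079
    = 27.49 m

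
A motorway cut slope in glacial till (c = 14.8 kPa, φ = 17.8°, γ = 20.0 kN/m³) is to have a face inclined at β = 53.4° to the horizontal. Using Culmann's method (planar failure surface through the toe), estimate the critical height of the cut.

Culmann's analysis gives the critical failure plane at α_cr = (β + φ)/2 = (53.4 + 17.8)/2 = 35.6°, and the critical height
H_c = (4c/γ) · sinβ cosφ / [1 − cos(β − φ)]
    = (4·14.8/20.0) · sin53.4°·cos17.8° / [1 − cos(35.6°)]
    = 2.960 · 0.8028·0.9521 / [1 − 0.8131]
    = 2.960 · 0.7644 / 0.1869
    = 12.11 m

H_c = 12.11 m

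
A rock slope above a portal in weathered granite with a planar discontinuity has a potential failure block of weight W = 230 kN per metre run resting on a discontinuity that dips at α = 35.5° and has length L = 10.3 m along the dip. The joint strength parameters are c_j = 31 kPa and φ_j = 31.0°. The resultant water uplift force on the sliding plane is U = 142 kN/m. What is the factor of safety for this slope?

Resolving the block weight along and normal to the plane and applying the Mohr–Coulomb strength on the joint:
N' = W cosα − U = 230·cos35.5° − 142 = 45.2 kN/m
Driving force T = W sinα = 230·sin35.5° = 133.6 kN/m
Resisting force R = c_j·L + N'·tanφ_j = 31·10.3 + 45.2·tan31.0° = 319.3 + 27.2 = 346.5 kN/m
FS = R / T = 346.5 / 133.6 = 2.594

FS = 2.59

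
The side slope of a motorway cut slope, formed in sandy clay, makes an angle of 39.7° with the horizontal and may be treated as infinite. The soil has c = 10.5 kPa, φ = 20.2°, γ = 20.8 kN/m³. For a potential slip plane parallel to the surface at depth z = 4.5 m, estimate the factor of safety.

For an infinite slope with a slip plane parallel to the surface (no pore pressure): FS = [c + γz cos²β tanφ] / [γz sinβ cosβ].
γz = 20.8·4.5 = 93.60 kN/m²
Numerator = 10.5 + 93.60·cos²39.7°·tan20.2° = 10.5 + 93.60·0.5920·0.3679 = 30.887 kPa
Denominator = 93.60·sin39.7°·cos39.7° = 93.60·0.6388·0.7694 = 46.001 kPa
FS = 30.887 / 46.001 = 0.671

FS = 0.67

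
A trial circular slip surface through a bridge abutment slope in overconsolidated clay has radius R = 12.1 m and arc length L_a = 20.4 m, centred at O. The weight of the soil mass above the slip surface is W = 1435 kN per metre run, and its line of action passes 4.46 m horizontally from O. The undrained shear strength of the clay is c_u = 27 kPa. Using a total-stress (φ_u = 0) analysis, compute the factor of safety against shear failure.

Taking moments about the centre O, the resisting moment is provided by the undrained shear strength acting along the arc:
M_R = c_u·L_a·R = 27·20.40·12.1 = 6664.7 kN·m/m
M_D = W·d = 1435·4.46 = 6400.1 kN·m/m
FS = M_R / M_D = 6664.7 / 6400.1 = 1.041

FS = 1.04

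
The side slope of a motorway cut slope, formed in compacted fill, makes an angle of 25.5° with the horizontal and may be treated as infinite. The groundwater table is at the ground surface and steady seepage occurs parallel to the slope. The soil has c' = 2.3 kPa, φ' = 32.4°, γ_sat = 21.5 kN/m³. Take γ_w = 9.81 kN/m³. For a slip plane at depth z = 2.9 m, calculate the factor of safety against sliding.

With seepage parallel to the slope and the water table at the surface, the effective normal stress on the slip plane uses the buoyant unit weight γ' = γ_sat − γ_w while the driving shear stress uses γ_sat:
FS = [c' + γ' z cos²β tanφ'] / [γ_sat z sinβ cosβ]
γ' = 21.5 − 9.81 = 11.69 kN/m³
Numerator = 2.3 + 11.69·2.9·cos²25.5°·tan32.4° = 2.3 + 11.69·2.9·0.8147·0.6346 = 19.827 kPa
Denominator = 21.5·2.9·sin25.5°·cos25.5° = 21.5·2.9·0.4305·0.9026 = 24.228 kPa
FS = 19.827 / 24.228 = 0.818

FS = 0.82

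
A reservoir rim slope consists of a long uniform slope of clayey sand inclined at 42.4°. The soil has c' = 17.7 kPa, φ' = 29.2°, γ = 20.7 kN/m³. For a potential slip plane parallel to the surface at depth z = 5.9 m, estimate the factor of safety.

For an infinite slope with a slip plane parallel to the surface (no pore pressure): FS = [c' + γz cos²β tanφ'] / [γz sinβ cosβ].
γz = 20.7·5.9 = 122.13 kN/m²
Numerator = 17.7 + 122.13·cos²42.4°·tan29.2° = 17.7 + 122.13·0.5453·0.5589 = 54.921 kPa
Denominator = 122.13·sin42.4°·cos42.4° = 122.13·0.6743·0.7385 = 60.814 kPa
FS = 54.921 / 60.814 = 0.903

FS = 0.90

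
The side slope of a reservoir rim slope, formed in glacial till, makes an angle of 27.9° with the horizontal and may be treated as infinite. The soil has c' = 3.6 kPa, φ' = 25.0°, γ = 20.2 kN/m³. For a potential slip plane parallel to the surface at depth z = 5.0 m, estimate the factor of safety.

FS = 0.97

For an infinite slope with a slip plane parallel to the surface (no pore pressure): FS = [c' + γz cos²β tanφ'] / [γz sinβ cosβ].
γz = 20.2·5.0 = 101.00 kN/m²
Numerator = 3.6 + 101.00·cos²27.9°·tan25.0° = 3.6 + 101.00·0.7810·0.4663 = 40.385 kPa
Denominator = 101.00·sin27.9°·cos27.9° = 101.00·0.4679·0.8838 = 41.768 kPa
FS = 40.385 / 41.768 = 0.967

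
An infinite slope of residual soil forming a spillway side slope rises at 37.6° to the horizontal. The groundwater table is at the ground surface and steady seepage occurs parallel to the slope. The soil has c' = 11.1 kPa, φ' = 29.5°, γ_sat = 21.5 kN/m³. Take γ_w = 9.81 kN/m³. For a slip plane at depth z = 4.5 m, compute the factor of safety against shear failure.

With seepage parallel to the slope and the water table at the surface, the effective normal stress on the slip plane uses the buoyant unit weight γ' = γ_sat − γ_w while the driving shear stress uses γ_sat:
FS = [c' + γ' z cos²β tanφ'] / [γ_sat z sinβ cosβ]
γ' = 21.5 − 9.81 = 11.69 kN/m³
Numerator = 11.1 + 11.69·4.5·cos²37.6°·tan29.5° = 11.1 + 11.69·4.5·0.6277·0.5658 = 29.783 kPa
Denominator = 21.5·4.5·sin37.6°·cos37.6° = 21.5·4.5·0.6101·0.7923 = 46.770 kPa
FS = 29.783 / 46.770 = 0.637

FS = 0.64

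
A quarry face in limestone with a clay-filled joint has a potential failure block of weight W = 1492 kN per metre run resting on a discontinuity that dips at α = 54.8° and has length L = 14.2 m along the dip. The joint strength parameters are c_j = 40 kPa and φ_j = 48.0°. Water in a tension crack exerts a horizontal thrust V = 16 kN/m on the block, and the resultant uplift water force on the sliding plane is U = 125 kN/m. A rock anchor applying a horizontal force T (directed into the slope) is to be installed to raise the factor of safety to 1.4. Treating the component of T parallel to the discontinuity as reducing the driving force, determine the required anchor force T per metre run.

Resolving forces along and normal to the sliding plane, with the horizontal anchor force T adding T·sinα to the effective normal force and T·cosα acting up the plane against the driving force:
FS = [c_jL + (W cosα − U − V sinα + T sinα) tanφ_j] / [W sinα + V cosα − T cosα]
Without the anchor: N' = 722.0 kN/m, driving T_d = 1228.4 kN/m, resisting R = 40·14.2 + 722.0·tan48.0° = 1369.8 kN/m, FS = 1.12.
Setting FS = 1.4 and solving for T:
1.4·(1228.4 − T cos54.8°) = 1369.8 + T sin54.8°·tan48.0°
T·(sin54.8°·tan48.0° + 1.4·cos54.8°) = 1.4·1228.4 − 1369.8
T·(0.8171·1.1106 + 1.4·0.5764) = 1719.8 − 1369.8 = 349.9
T·1.7145 = 349.9
T = 204.1 kN/m

T = 204 kN/m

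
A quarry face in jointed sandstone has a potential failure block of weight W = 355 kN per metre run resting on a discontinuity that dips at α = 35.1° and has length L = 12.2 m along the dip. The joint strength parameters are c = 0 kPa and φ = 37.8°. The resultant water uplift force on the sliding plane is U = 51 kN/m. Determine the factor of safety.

FS = 0.91

Resolving the block weight along and normal to the plane and applying the Mohr–Coulomb strength on the joint:
N' = W cosα − U = 355·cos35.1° − 51 = 239.4 kN/m
Driving force T = W sinα = 355·sin35.1° = 204.1 kN/m
Resisting force R = c·L + N'·tanφ = 0·12.2 + 239.4·tan37.8° = 0.0 + 185.7 = 185.7 kN/m
FS = R / T = 185.7 / 204.1 = 0.910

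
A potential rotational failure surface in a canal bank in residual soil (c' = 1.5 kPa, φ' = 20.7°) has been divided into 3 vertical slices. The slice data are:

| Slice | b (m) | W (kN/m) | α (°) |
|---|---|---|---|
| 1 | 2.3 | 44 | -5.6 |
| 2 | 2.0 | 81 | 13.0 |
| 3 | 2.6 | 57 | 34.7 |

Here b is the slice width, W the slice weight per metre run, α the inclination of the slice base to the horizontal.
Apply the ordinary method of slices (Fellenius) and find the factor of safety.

FS = 1.63

Ordinary method of slices: FS = Σ[c'·Δl_i + (W_i cosα_i)·tanφ'] / Σ W_i sinα_i, with Δl_i = b_i / cosα_i.
Slice 1: Δl = 2.3/cos(-5.6°) = 2.311 m; N'_1 = 44·cos(-5.6°) = 43.8; c'Δl = 3.47; W sinα = -4.3
Slice 2: Δl = 2.0/cos13.0° = 2.053 m; N'_2 = 81·cos13.0° = 78.9; c'Δl = 3.08; W sinα = 18.2
Slice 3: Δl = 2.6/cos34.7° = 3.162 m; N'_3 = 57·cos34.7° = 46.9; c'Δl = 4.74; W sinα = 32.4
Σc'Δl = 11.3 kN/m; ΣN' = 169.6 kN/m; ΣW sinα = 46.4 kN/m
Resisting = 11.3 + 169.6·tan20.7° = 11.3 + 64.1 = 75.4 kN/m
FS = 75.4 / 46.4 = 1.625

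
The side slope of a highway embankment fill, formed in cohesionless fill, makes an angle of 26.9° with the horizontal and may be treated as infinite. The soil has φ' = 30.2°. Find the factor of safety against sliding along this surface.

For a dry cohesionless infinite slope the factor of safety is FS = tanφ' / tanβ.
FS = tan30.2° / tan26.9° = 0.5820 / 0.5073 = 1.147

FS = 1.15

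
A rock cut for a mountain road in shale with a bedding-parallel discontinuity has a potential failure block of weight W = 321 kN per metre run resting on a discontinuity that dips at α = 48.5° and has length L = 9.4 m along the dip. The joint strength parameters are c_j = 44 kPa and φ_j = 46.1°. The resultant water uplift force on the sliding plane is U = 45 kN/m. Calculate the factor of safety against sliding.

FS = 2.45

Resolving the block weight along and normal to the plane and applying the Mohr–Coulomb strength on the joint:
N' = W cosα − U = 321·cos48.5° − 45 = 167.7 kN/m
Driving force T = W sinα = 321·sin48.5° = 240.4 kN/m
Resisting force R = c_j·L + N'·tanφ_j = 44·9.4 + 167.7·tan46.1° = 413.6 + 174.3 = 587.9 kN/m
FS = R / T = 587.9 / 240.4 = 2.445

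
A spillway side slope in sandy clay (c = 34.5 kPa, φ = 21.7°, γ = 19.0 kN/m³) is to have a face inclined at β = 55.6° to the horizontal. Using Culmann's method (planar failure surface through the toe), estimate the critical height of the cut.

Culmann's analysis gives the critical failure plane at α_cr = (β + φ)/2 = (55.6 + 21.7)/2 = 38.6°, and the critical height
H_c = (4c/γ) · sinβ cosφ / [1 − cos(β − φ)]
    = (4·34.5/19.0) · sin55.6°·cos21.7° / [1 − cos(33.9°)]
    = 7.263 · 0.8251·0.9291 / [1 − 0.8300]
    = 7.263 · 0.7666 / 0.1700
    = 32.76 m

H_c = 32.76 m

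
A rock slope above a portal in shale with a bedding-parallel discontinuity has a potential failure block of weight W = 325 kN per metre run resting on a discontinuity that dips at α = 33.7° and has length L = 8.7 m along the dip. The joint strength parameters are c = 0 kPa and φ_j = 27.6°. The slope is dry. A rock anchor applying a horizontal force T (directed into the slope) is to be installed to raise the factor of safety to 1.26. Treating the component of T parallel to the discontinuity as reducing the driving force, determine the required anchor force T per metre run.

Resolving forces along and normal to the sliding plane, with the horizontal anchor force T adding T·sinα to the effective normal force and T·cosα acting up the plane against the driving force:
FS = [cL + (W cosα + T sinα) tanφ_j] / [W sinα − T cosα]
Without the anchor: N' = 270.4 kN/m, driving T_d = 180.3 kN/m, resisting R = 0·8.7 + 270.4·tan27.6° = 141.4 kN/m, FS = 0.78.
Setting FS = 1.26 and solving for T:
1.26·(180.3 − T cos33.7°) = 141.4 + T sin33.7°·tan27.6°
T·(sin33.7°·tan27.6° + 1.26·cos33.7°) = 1.26·180.3 − 141.4
T·(0.5548·0.5228 + 1.26·0.8320) = 227.2 − 141.4 = 85.9
T·1.3383 = 85.9
T = 64.2 kN/m

T = 64 kN/m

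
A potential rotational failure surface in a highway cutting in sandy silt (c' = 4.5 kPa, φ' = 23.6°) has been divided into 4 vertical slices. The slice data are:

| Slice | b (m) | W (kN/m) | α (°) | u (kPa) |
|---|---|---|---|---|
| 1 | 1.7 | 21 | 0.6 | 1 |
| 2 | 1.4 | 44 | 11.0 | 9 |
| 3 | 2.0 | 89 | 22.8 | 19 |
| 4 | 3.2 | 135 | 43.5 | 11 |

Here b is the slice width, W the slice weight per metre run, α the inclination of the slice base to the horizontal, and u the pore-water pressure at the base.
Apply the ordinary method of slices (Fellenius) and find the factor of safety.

FS = 0.77

Ordinary method of slices: FS = Σ[c'·Δl_i + (W_i cosα_i − u_i·Δl_i)·tanφ'] / Σ W_i sinα_i, with Δl_i = b_i / cosα_i.
Slice 1: Δl = 1.7/cos0.6° = 1.700 m; N'_1 = 21·cos0.6° − 1·1.700 = 19.3; c'Δl = 7.65; W sinα = 0.2
Slice 2: Δl = 1.4/cos11.0° = 1.426 m; N'_2 = 44·cos11.0° − 9·1.426 = 30.4; c'Δl = 6.42; W sinα = 8.4
Slice 3: Δl = 2.0/cos22.8° = 2.170 m; N'_3 = 89·cos22.8° − 19·2.170 = 40.8; c'Δl = 9.76; W sinα = 34.5
Slice 4: Δl = 3.2/cos43.5° = 4.412 m; N'_4 = 135·cos43.5° − 11·4.412 = 49.4; c'Δl = 19.85; W sinα = 92.9
Σc'Δl = 43.7 kN/m; ΣN' = 139.9 kN/m; ΣW sinα = 136.0 kN/m
Resisting = 43.7 + 139.9·tan23.6° = 43.7 + 61.1 = 104.8 kN/m
FS = 104.8 / 136.0 = 0.770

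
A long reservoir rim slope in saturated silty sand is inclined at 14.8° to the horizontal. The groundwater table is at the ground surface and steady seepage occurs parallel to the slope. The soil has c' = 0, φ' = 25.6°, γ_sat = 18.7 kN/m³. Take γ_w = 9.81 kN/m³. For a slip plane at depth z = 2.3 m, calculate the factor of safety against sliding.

With seepage parallel to the slope and the water table at the surface, the effective normal stress on the slip plane uses the buoyant unit weight γ' = γ_sat − γ_w while the driving shear stress uses γ_sat:
FS = [c' + γ' z cos²β tanφ'] / [γ_sat z sinβ cosβ]
(For c' = 0 this reduces to FS = (γ'/γ_sat)·tanφ'/tanβ.)
γ' = 18.7 − 9.81 = 8.89 kN/m³
Numerator = 0.0 + 8.89·2.3·cos²14.8°·tan25.6° = 0.0 + 8.89·2.3·0.9347·0.4791 = 9.157 kPa
Denominator = 18.7·2.3·sin14.8°·cos14.8° = 18.7·2.3·0.2554·0.9668 = 10.622 kPa
FS = 9.157 / 10.622 = 0.862

FS = 0.86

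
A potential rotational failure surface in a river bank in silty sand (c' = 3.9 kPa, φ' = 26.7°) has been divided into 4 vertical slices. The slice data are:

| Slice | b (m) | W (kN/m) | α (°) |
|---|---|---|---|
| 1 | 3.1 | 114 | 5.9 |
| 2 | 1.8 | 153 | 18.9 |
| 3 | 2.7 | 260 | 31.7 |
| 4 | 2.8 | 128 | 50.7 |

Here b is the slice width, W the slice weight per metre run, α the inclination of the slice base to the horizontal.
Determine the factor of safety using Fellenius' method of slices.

Ordinary method of slices: FS = Σ[c'·Δl_i + (W_i cosα_i)·tanφ'] / Σ W_i sinα_i, with Δl_i = b_i / cosα_i.
Slice 1: Δl = 3.1/cos5.9° = 3.117 m; N'_1 = 114·cos5.9° = 113.4; c'Δl = 12.15; W sinα = 11.7
Slice 2: Δl = 1.8/cos18.9° = 1.903 m; N'_2 = 153·cos18.9° = 144.8; c'Δl = 7.42; W sinα = 49.6
Slice 3: Δl = 2.7/cos31.7° = 3.173 m; N'_3 = 260·cos31.7° = 221.2; c'Δl = 12.38; W sinα = 136.6
Slice 4: Δl = 2.8/cos50.7° = 4.421 m; N'_4 = 128·cos50.7° = 81.1; c'Δl = 17.24; W sinα = 99.1
Σc'Δl = 49.2 kN/m; ΣN' = 560.4 kN/m; ΣW sinα = 297.0 kN/m
Resisting = 49.2 + 560.4·tan26.7° = 49.2 + 281.9 = 331.1 kN/m
FS = 331.1 / 297.0 = 1.115

FS = 1.11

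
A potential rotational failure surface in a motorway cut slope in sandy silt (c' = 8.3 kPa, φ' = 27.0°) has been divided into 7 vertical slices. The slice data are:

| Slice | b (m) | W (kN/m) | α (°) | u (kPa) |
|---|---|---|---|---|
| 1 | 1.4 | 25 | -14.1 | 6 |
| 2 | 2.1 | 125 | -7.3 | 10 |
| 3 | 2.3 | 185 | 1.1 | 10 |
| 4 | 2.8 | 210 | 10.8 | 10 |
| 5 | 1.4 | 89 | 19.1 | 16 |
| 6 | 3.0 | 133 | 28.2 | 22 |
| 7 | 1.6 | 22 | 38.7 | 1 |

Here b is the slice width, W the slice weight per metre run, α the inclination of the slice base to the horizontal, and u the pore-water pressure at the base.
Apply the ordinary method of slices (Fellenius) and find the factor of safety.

Ordinary method of slices: FS = Σ[c'·Δl_i + (W_i cosα_i − u_i·Δl_i)·tanφ'] / Σ W_i sinα_i, with Δl_i = b_i / cosα_i.
Slice 1: Δl = 1.4/cos(-14.1°) = 1.443 m; N'_1 = 25·cos(-14.1°) − 6·1.443 = 15.6; c'Δl = 11.98; W sinα = -6.1
Slice 2: Δl = 2.1/cos(-7.3°) = 2.117 m; N'_2 = 125·cos(-7.3°) − 10·2.117 = 102.8; c'Δl = 17.57; W sinα = -15.9
Slice 3: Δl = 2.3/cos1.1° = 2.300 m; N'_3 = 185·cos1.1° − 10·2.300 = 162.0; c'Δl = 19.09; W sinα = 3.6
Slice 4: Δl = 2.8/cos10.8° = 2.850 m; N'_4 = 210·cos10.8° − 10·2.850 = 177.8; c'Δl = 23.66; W sinα = 39.4
Slice 5: Δl = 1.4/cos19.1° = 1.482 m; N'_5 = 89·cos19.1° − 16·1.482 = 60.4; c'Δl = 12.30; W sinα = 29.1
Slice 6: Δl = 3.0/cos28.2° = 3.404 m; N'_6 = 133·cos28.2° − 22·3.404 = 42.3; c'Δl = 28.25; W sinα = 62.8
Slice 7: Δl = 1.6/cos38.7° = 2.050 m; N'_7 = 22·cos38.7° − 1·2.050 = 15.1; c'Δl = 17.02; W sinα = 13.8
Σc'Δl = 129.9 kN/m; ΣN' = 576.0 kN/m; ΣW sinα = 126.7 kN/m
Resisting = 129.9 + 576.0·tan27.0° = 129.9 + 293.5 = 423.3 kN/m
FS = 423.3 / 126.7 = 3.343

FS = 3.34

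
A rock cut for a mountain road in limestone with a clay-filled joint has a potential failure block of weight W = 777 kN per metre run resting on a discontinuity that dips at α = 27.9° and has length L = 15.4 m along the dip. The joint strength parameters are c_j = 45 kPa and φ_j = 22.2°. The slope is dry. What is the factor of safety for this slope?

Resolving the block weight along and normal to the plane and applying the Mohr–Coulomb strength on the joint:
N' = W cosα = 777·cos27.9° = 686.7 kN/m
Driving force T = W sinα = 777·sin27.9° = 363.6 kN/m
Resisting force R = c_j·L + N'·tanφ_j = 45·15.4 + 686.7·tan22.2° = 693.0 + 280.2 = 973.2 kN/m
FS = R / T = 973.2 / 363.6 = 2.677

FS = 2.68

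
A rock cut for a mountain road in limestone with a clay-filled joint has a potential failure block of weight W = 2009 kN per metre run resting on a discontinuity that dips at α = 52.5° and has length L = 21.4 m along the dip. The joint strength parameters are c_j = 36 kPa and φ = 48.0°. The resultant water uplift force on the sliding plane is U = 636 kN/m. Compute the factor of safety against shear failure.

FS = 0.89

Resolving the block weight along and normal to the plane and applying the Mohr–Coulomb strength on the joint:
N' = W cosα − U = 2009·cos52.5° − 636 = 587.0 kN/m
Driving force T = W sinα = 2009·sin52.5° = 1593.8 kN/m
Resisting force R = c_j·L + N'·tanφ = 36·21.4 + 587.0·tan48.0° = 770.4 + 651.9 = 1422.3 kN/m
FS = R / T = 1422.3 / 1593.8 = 0.892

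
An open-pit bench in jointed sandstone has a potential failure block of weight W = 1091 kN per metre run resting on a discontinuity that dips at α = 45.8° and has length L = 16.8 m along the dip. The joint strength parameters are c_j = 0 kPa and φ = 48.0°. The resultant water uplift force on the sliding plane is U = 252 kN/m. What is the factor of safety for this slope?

FS = 0.72

Resolving the block weight along and normal to the plane and applying the Mohr–Coulomb strength on the joint:
N' = W cosα − U = 1091·cos45.8° − 252 = 508.6 kN/m
Driving force T = W sinα = 1091·sin45.8° = 782.1 kN/m
Resisting force R = c_j·L + N'·tanφ = 0·16.8 + 508.6·tan48.0° = 0.0 + 564.9 = 564.9 kN/m
FS = R / T = 564.9 / 782.1 = 0.722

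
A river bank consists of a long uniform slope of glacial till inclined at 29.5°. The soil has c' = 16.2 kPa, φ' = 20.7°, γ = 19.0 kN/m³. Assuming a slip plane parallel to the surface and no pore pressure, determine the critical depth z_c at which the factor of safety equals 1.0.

Setting FS = 1.00 in FS = [c' + γz cos²β tanφ'] / [γz sinβ cosβ] and solving for z:
z = c' / [γ cosβ (FS·sinβ − cosβ·tanφ')]
  = 16.2 / [19.0·cos29.5°·(1.00·sin29.5° − cos29.5°·tan20.7°)]
  = 16.2 / [19.0·0.8704·(1.00·0.4924 − 0.8704·0.3779)]
  = 16.2 / 2.7045 = 5.990 m

z_c = 5.99 m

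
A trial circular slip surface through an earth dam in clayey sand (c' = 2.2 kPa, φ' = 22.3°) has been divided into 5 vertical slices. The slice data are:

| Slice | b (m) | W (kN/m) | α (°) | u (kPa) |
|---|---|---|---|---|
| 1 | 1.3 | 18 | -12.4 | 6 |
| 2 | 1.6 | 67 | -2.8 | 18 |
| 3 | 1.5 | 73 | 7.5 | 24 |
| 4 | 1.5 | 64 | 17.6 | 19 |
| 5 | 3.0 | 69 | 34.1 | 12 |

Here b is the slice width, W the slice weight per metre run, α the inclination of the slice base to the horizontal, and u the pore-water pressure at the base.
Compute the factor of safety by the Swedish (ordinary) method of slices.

Ordinary method of slices: FS = Σ[c'·Δl_i + (W_i cosα_i − u_i·Δl_i)·tanφ'] / Σ W_i sinα_i, with Δl_i = b_i / cosα_i.
Slice 1: Δl = 1.3/cos(-12.4°) = 1.331 m; N'_1 = 18·cos(-12.4°) − 6·1.331 = 9.6; c'Δl = 2.93; W sinα = -3.9
Slice 2: Δl = 1.6/cos(-2.8°) = 1.602 m; N'_2 = 67·cos(-2.8°) − 18·1.602 = 38.1; c'Δl = 3.52; W sinα = -3.3
Slice 3: Δl = 1.5/cos7.5° = 1.513 m; N'_3 = 73·cos7.5° − 24·1.513 = 36.1; c'Δl = 3.33; W sinα = 9.5
Slice 4: Δl = 1.5/cos17.6° = 1.574 m; N'_4 = 64·cos17.6° − 19·1.574 = 31.1; c'Δl = 3.46; W sinα = 19.4
Slice 5: Δl = 3.0/cos34.1° = 3.623 m; N'_5 = 69·cos34.1° − 12·3.623 = 13.7; c'Δl = 7.97; W sinα = 38.7
Σc'Δl = 21.2 kN/m; ΣN' = 128.5 kN/m; ΣW sinα = 60.4 kN/m
Resisting = 21.2 + 128.5·tan22.3° = 21.2 + 52.7 = 73.9 kN/m
FS = 73.9 / 60.4 = 1.223

FS = 1.22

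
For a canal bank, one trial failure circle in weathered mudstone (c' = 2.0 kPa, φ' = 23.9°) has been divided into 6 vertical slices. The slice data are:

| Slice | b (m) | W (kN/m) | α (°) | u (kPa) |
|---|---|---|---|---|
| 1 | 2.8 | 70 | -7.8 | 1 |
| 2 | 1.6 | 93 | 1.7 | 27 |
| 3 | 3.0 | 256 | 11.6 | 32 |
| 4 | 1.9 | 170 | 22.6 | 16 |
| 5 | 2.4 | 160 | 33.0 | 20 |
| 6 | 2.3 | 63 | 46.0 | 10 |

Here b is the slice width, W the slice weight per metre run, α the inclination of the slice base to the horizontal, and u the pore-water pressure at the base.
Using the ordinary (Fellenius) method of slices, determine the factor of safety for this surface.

Ordinary method of slices: FS = Σ[c'·Δl_i + (W_i cosα_i − u_i·Δl_i)·tanφ'] / Σ W_i sinα_i, with Δl_i = b_i / cosα_i.
Slice 1: Δl = 2.8/cos(-7.8°) = 2.826 m; N'_1 = 70·cos(-7.8°) − 1·2.826 = 66.5; c'Δl = 5.65; W sinα = -9.5
Slice 2: Δl = 1.6/cos1.7° = 1.601 m; N'_2 = 93·cos1.7° − 27·1.601 = 49.7; c'Δl = 3.20; W sinα = 2.8
Slice 3: Δl = 3.0/cos11.6° = 3.063 m; N'_3 = 256·cos11.6° − 32·3.063 = 152.8; c'Δl = 6.13; W sinα = 51.5
Slice 4: Δl = 1.9/cos22.6° = 2.058 m; N'_4 = 170·cos22.6° − 16·2.058 = 124.0; c'Δl = 4.12; W sinα = 65.3
Slice 5: Δl = 2.4/cos33.0° = 2.862 m; N'_5 = 160·cos33.0° − 20·2.862 = 77.0; c'Δl = 5.72; W sinα = 87.1
Slice 6: Δl = 2.3/cos46.0° = 3.311 m; N'_6 = 63·cos46.0° − 10·3.311 = 10.7; c'Δl = 6.62; W sinα = 45.3
Σc'Δl = 31.4 kN/m; ΣN' = 480.7 kN/m; ΣW sinα = 242.5 kN/m
Resisting = 31.4 + 480.7·tan23.9° = 31.4 + 213.0 = 244.4 kN/m
FS = 244.4 / 242.5 = 1.008

FS = 1.01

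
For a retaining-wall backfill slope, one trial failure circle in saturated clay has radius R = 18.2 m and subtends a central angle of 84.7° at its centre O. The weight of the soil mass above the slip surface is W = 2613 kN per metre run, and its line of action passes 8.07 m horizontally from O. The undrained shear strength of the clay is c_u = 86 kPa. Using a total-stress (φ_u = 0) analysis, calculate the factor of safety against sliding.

Taking moments about the centre O, the resisting moment is provided by the undrained shear strength acting along the arc:
Arc length L_a = R·θ = 18.2·(84.7°·π/180) = 18.2·1.4783 = 26.90 m
M_R = c_u·L_a·R = 86·26.90·18.2 = 42111.6 kN·m/m
M_D = W·d = 2613·8.07 = 21086.9 kN·m/m
FS = M_R / M_D = 42111.6 / 21086.9 = 1.997

FS = 2.00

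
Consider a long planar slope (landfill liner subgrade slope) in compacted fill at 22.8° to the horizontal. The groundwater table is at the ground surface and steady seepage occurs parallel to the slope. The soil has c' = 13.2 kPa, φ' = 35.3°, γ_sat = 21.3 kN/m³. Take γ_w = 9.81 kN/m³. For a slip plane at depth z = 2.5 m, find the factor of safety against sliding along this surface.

FS = 1.60

With seepage parallel to the slope and the water table at the surface, the effective normal stress on the slip plane uses the buoyant unit weight γ' = γ_sat − γ_w while the driving shear stress uses γ_sat:
FS = [c' + γ' z cos²β tanφ'] / [γ_sat z sinβ cosβ]
γ' = 21.3 − 9.81 = 11.49 kN/m³
Numerator = 13.2 + 11.49·2.5·cos²22.8°·tan35.3° = 13.2 + 11.49·2.5·0.8498·0.7080 = 30.484 kPa
Denominator = 21.3·2.5·sin22.8°·cos22.8° = 21.3·2.5·0.3875·0.9219 = 19.023 kPa
FS = 30.484 / 19.023 = 1.603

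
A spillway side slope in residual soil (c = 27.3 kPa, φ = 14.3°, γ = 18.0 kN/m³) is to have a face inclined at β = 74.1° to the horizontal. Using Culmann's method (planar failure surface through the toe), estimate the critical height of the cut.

H_c = 11.38 m

Culmann's analysis gives the critical failure plane at α_cr = (β + φ)/2 = (74.1 + 14.3)/2 = 44.2°, and the critical height
H_c = (4c/γ) · sinβ cosφ / [1 − cos(β − φ)]
    = (4·27.3/18.0) · sin74.1°·cos14.3° / [1 − cos(59.8°)]
    = 6.067 · 0.9617·0.9690 / [1 − 0.5030]
    = 6.067 · 0.9319 / 0.4970
    = 11.38 m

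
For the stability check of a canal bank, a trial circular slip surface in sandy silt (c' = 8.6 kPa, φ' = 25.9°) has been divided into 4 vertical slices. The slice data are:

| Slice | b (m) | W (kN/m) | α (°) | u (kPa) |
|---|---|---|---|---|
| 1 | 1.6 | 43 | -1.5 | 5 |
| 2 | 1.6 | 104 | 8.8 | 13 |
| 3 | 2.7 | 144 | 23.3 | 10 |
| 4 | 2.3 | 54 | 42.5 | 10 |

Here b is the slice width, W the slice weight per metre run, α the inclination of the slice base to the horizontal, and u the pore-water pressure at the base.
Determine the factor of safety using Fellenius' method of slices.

FS = 1.76

Ordinary method of slices: FS = Σ[c'·Δl_i + (W_i cosα_i − u_i·Δl_i)·tanφ'] / Σ W_i sinα_i, with Δl_i = b_i / cosα_i.
Slice 1: Δl = 1.6/cos(-1.5°) = 1.601 m; N'_1 = 43·cos(-1.5°) − 5·1.601 = 35.0; c'Δl = 13.76; W sinα = -1.1
Slice 2: Δl = 1.6/cos8.8° = 1.619 m; N'_2 = 104·cos8.8° − 13·1.619 = 81.7; c'Δl = 13.92; W sinα = 15.9
Slice 3: Δl = 2.7/cos23.3° = 2.940 m; N'_3 = 144·cos23.3° − 10·2.940 = 102.9; c'Δl = 25.28; W sinα = 57.0
Slice 4: Δl = 2.3/cos42.5° = 3.120 m; N'_4 = 54·cos42.5° − 10·3.120 = 8.6; c'Δl = 26.83; W sinα = 36.5
Σc'Δl = 79.8 kN/m; ΣN' = 228.2 kN/m; ΣW sinα = 108.2 kN/m
Resisting = 79.8 + 228.2·tan25.9° = 79.8 + 110.8 = 190.6 kN/m
FS = 190.6 / 108.2 = 1.761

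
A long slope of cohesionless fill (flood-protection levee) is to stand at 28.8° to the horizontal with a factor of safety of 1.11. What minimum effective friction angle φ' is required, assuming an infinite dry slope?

φ' = 31.4°

FS = tanφ'/tanβ ⇒ tanφ' = FS · tanβ = 1.11 · tan28.8° = 0.6102
φ' = arctan(0.6102) = 31.39°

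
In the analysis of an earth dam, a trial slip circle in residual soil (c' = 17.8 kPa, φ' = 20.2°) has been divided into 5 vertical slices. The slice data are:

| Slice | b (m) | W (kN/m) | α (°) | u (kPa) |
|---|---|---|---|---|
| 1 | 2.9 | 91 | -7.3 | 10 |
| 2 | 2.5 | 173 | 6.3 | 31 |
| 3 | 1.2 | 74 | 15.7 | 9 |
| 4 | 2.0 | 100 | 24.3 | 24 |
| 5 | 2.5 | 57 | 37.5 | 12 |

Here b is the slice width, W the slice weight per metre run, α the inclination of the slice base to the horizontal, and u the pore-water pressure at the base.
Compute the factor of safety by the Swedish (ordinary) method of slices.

Ordinary method of slices: FS = Σ[c'·Δl_i + (W_i cosα_i − u_i·Δl_i)·tanφ'] / Σ W_i sinα_i, with Δl_i = b_i / cosα_i.
Slice 1: Δl = 2.9/cos(-7.3°) = 2.924 m; N'_1 = 91·cos(-7.3°) − 10·2.924 = 61.0; c'Δl = 52.04; W sinα = -11.6
Slice 2: Δl = 2.5/cos6.3° = 2.515 m; N'_2 = 173·cos6.3° − 31·2.515 = 94.0; c'Δl = 44.77; W sinα = 19.0
Slice 3: Δl = 1.2/cos15.7° = 1.247 m; N'_3 = 74·cos15.7° − 9·1.247 = 60.0; c'Δl = 22.19; W sinα = 20.0
Slice 4: Δl = 2.0/cos24.3° = 2.194 m; N'_4 = 100·cos24.3° − 24·2.194 = 38.5; c'Δl = 39.06; W sinα = 41.2
Slice 5: Δl = 2.5/cos37.5° = 3.151 m; N'_5 = 57·cos37.5° − 12·3.151 = 7.4; c'Δl = 56.09; W sinα = 34.7
Σc'Δl = 214.2 kN/m; ΣN' = 260.9 kN/m; ΣW sinα = 103.3 kN/m
Resisting = 214.2 + 260.9·tan20.2° = 214.2 + 96.0 = 310.1 kN/m
FS = 310.1 / 103.3 = 3.003

FS = 3.00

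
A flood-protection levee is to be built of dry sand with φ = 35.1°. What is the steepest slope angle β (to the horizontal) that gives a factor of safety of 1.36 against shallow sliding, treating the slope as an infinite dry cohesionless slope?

β = 27.3°

For an infinite dry cohesionless slope FS = tanφ/tanβ, so tanβ = tanφ / FS.
tanβ = tan35.1° / 1.36 = 0.7028 / 1.36 = 0.5168
β = arctan(0.5168) = 27.33°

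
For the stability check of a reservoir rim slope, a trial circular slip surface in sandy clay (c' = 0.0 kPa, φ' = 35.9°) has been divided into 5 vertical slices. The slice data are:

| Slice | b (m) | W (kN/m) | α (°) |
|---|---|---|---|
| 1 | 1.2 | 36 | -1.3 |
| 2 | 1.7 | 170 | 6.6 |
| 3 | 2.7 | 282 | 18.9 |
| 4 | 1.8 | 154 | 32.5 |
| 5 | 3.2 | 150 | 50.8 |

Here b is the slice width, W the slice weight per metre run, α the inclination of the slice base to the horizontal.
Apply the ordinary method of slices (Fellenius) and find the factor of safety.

FS = 1.63

Ordinary method of slices: FS = Σ[c'·Δl_i + (W_i cosα_i)·tanφ'] / Σ W_i sinα_i, with Δl_i = b_i / cosα_i.
Slice 1: Δl = 1.2/cos(-1.3°) = 1.200 m; N'_1 = 36·cos(-1.3°) = 36.0; c'Δl = 0.00; W sinα = -0.8
Slice 2: Δl = 1.7/cos6.6° = 1.711 m; N'_2 = 170·cos6.6° = 168.9; c'Δl = 0.00; W sinα = 19.5
Slice 3: Δl = 2.7/cos18.9° = 2.854 m; N'_3 = 282·cos18.9° = 266.8; c'Δl = 0.00; W sinα = 91.3
Slice 4: Δl = 1.8/cos32.5° = 2.134 m; N'_4 = 154·cos32.5° = 129.9; c'Δl = 0.00; W sinα = 82.7
Slice 5: Δl = 3.2/cos50.8° = 5.063 m; N'_5 = 150·cos50.8° = 94.8; c'Δl = 0.00; W sinα = 116.2
Σc'Δl = 0.0 kN/m; ΣN' = 696.3 kN/m; ΣW sinα = 309.1 kN/m
Resisting = 0.0 + 696.3·tan35.9° = 0.0 + 504.1 = 504.1 kN/m
FS = 504.1 / 309.1 = 1.631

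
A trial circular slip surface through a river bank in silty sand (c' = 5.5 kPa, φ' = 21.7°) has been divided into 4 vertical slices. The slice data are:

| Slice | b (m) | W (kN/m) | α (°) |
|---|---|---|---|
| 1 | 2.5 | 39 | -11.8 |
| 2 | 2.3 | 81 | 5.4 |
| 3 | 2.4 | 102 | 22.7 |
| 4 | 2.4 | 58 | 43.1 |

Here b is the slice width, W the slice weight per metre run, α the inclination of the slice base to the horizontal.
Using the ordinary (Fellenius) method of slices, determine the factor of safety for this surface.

FS = 2.04

Ordinary method of slices: FS = Σ[c'·Δl_i + (W_i cosα_i)·tanφ'] / Σ W_i sinα_i, with Δl_i = b_i / cosα_i.
Slice 1: Δl = 2.5/cos(-11.8°) = 2.554 m; N'_1 = 39·cos(-11.8°) = 38.2; c'Δl = 14.05; W sinα = -8.0
Slice 2: Δl = 2.3/cos5.4° = 2.310 m; N'_2 = 81·cos5.4° = 80.6; c'Δl = 12.71; W sinα = 7.6
Slice 3: Δl = 2.4/cos22.7° = 2.602 m; N'_3 = 102·cos22.7° = 94.1; c'Δl = 14.31; W sinα = 39.4
Slice 4: Δl = 2.4/cos43.1° = 3.287 m; N'_4 = 58·cos43.1° = 42.3; c'Δl = 18.08; W sinα = 39.6
Σc'Δl = 59.1 kN/m; ΣN' = 255.3 kN/m; ΣW sinα = 78.6 kN/m
Resisting = 59.1 + 255.3·tan21.7° = 59.1 + 101.6 = 160.7 kN/m
FS = 160.7 / 78.6 = 2.044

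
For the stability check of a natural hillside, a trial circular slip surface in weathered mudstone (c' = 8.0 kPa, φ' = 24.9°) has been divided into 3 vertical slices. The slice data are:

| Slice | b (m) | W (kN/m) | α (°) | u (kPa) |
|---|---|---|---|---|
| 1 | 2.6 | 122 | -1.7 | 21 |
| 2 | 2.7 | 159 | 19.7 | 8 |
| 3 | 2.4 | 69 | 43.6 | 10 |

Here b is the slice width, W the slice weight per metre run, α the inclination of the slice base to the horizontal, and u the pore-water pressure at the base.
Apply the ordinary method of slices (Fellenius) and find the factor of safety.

FS = 1.72

Ordinary method of slices: FS = Σ[c'·Δl_i + (W_i cosα_i − u_i·Δl_i)·tanφ'] / Σ W_i sinα_i, with Δl_i = b_i / cosα_i.
Slice 1: Δl = 2.6/cos(-1.7°) = 2.601 m; N'_1 = 122·cos(-1.7°) − 21·2.601 = 67.3; c'Δl = 20.81; W sinα = -3.6
Slice 2: Δl = 2.7/cos19.7° = 2.868 m; N'_2 = 159·cos19.7° − 8·2.868 = 126.8; c'Δl = 22.94; W sinα = 53.6
Slice 3: Δl = 2.4/cos43.6° = 3.314 m; N'_3 = 69·cos43.6° − 10·3.314 = 16.8; c'Δl = 26.51; W sinα = 47.6
Σc'Δl = 70.3 kN/m; ΣN' = 210.9 kN/m; ΣW sinα = 97.6 kN/m
Resisting = 70.3 + 210.9·tan24.9° = 70.3 + 97.9 = 168.2 kN/m
FS = 168.2 / 97.6 = 1.724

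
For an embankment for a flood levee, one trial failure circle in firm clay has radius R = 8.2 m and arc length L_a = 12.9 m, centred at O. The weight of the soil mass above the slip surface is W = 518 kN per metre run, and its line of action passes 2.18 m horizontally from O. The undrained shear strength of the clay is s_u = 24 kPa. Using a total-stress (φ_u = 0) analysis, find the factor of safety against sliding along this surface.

FS = 2.25

Taking moments about the centre O, the resisting moment is provided by the undrained shear strength acting along the arc:
M_R = s_u·L_a·R = 24·12.90·8.2 = 2538.7 kN·m/m
M_D = W·d = 518·2.18 = 1129.2 kN·m/m
FS = M_R / M_D = 2538.7 / 1129.2 = 2.248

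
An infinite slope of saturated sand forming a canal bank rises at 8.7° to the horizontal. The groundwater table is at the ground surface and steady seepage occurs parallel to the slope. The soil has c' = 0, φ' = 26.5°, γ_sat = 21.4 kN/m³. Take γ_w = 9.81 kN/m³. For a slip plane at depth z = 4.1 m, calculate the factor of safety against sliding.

With seepage parallel to the slope and the water table at the surface, the effective normal stress on the slip plane uses the buoyant unit weight γ' = γ_sat − γ_w while the driving shear stress uses γ_sat:
FS = [c' + γ' z cos²β tanφ'] / [γ_sat z sinβ cosβ]
(For c' = 0 this reduces to FS = (γ'/γ_sat)·tanφ'/tanβ.)
γ' = 21.4 − 9.81 = 11.59 kN/m³
Numerator = 0.0 + 11.59·4.1·cos²8.7°·tan26.5° = 0.0 + 11.59·4.1·0.9771·0.4986 = 23.150 kPa
Denominator = 21.4·4.1·sin8.7°·cos8.7° = 21.4·4.1·0.1513·0.9885 = 13.119 kPa
FS = 23.150 / 13.119 = 1.765

FS = 1.76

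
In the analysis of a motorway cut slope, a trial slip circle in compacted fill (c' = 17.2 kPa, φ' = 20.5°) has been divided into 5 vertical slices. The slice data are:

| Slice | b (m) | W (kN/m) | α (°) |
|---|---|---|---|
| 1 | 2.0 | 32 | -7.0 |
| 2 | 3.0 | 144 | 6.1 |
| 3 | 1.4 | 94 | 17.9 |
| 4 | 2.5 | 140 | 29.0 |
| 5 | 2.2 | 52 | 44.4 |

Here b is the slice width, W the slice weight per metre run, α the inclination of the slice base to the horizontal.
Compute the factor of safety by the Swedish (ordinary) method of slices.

Ordinary method of slices: FS = Σ[c'·Δl_i + (W_i cosα_i)·tanφ'] / Σ W_i sinα_i, with Δl_i = b_i / cosα_i.
Slice 1: Δl = 2.0/cos(-7.0°) = 2.015 m; N'_1 = 32·cos(-7.0°) = 31.8; c'Δl = 34.66; W sinα = -3.9
Slice 2: Δl = 3.0/cos6.1° = 3.017 m; N'_2 = 144·cos6.1° = 143.2; c'Δl = 51.89; W sinα = 15.3
Slice 3: Δl = 1.4/cos17.9° = 1.471 m; N'_3 = 94·cos17.9° = 89.4; c'Δl = 25.30; W sinα = 28.9
Slice 4: Δl = 2.5/cos29.0° = 2.858 m; N'_4 = 140·cos29.0° = 122.4; c'Δl = 49.16; W sinα = 67.9
Slice 5: Δl = 2.2/cos44.4° = 3.079 m; N'_5 = 52·cos44.4° = 37.2; c'Δl = 52.96; W sinα = 36.4
Σc'Δl = 214.0 kN/m; ΣN' = 424.0 kN/m; ΣW sinα = 144.5 kN/m
Resisting = 214.0 + 424.0·tan20.5° = 214.0 + 158.5 = 372.5 kN/m
FS = 372.5 / 144.5 = 2.577

FS = 2.58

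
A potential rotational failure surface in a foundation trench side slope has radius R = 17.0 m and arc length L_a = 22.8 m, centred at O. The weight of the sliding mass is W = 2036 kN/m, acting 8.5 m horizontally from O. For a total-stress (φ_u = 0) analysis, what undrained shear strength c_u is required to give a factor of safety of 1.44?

c_u = 64.3 kPa

FS = c_u·L_a·R / (W·d), so c_u = FS·W·d / (L_a·R).
c_u = 1.44·2036·8.5 / (22.80·17.0) = 24920.6 / 387.60 = 64.29 kPa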